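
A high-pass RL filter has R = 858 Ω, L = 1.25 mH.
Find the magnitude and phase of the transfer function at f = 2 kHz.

Step 1 — Angular frequency: ω = 2π·2000 = 1.257e+04 rad/s.
Step 2 — Transfer function: H(jω) = jωL/(R + jωL).
Step 3 — Numerator jωL = j·15.71; denominator R + jωL = 858 + j15.71.
Step 4 — H = 0.0003351 + j0.0183.
Step 5 — Magnitude: |H| = 0.0183 (-34.7 dB); phase: φ = 89.0°.

|H| = 0.0183 (-34.7 dB), φ = 89.0°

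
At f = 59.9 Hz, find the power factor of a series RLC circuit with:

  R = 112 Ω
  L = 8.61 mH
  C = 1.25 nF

Step 1 — Angular frequency: ω = 2π·f = 2π·59.9 = 376.4 rad/s.
Step 2 — Component impedances:
  R: Z = R = 112 Ω
  L: Z = jωL = j·376.4·0.00861 = 0 + j3.24 Ω
  C: Z = 1/(jωC) = -j/(ω·C) = 0 - j2.126e+06 Ω
Step 3 — Series combination: Z_total = R + L + C = 112 - j2.126e+06 Ω = 2.126e+06∠-90.0° Ω.
Step 4 — Power factor: PF = cos(φ) = Re(Z)/|Z| = 112/2.1256e+06 = 5.269e-05.
Step 5 — Type: Im(Z) = -2.126e+06 ⇒ leading (phase φ = -90.0°).

PF = 5.269e-05 (leading, φ = -90.0°)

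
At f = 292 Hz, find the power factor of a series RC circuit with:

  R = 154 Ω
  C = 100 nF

Step 1 — Angular frequency: ω = 2π·f = 2π·292 = 1835 rad/s.
Step 2 — Component impedances:
  R: Z = R = 154 Ω
  C: Z = 1/(jωC) = -j/(ω·C) = 0 - j5451 Ω
Step 3 — Series combination: Z_total = R + C = 154 - j5451 Ω = 5453∠-88.4° Ω.
Step 4 — Power factor: PF = cos(φ) = Re(Z)/|Z| = 154/5453 = 0.02824.
Step 5 — Type: Im(Z) = -5451 ⇒ leading (phase φ = -88.4°).

PF = 0.02824 (leading, φ = -88.4°)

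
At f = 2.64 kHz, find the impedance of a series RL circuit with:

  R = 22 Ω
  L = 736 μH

Step 1 — Angular frequency: ω = 2π·f = 2π·2640 = 1.659e+04 rad/s.
Step 2 — Component impedances:
  R: Z = R = 22 Ω
  L: Z = jωL = j·1.659e+04·0.000736 = 0 + j12.21 Ω
Step 3 — Series combination: Z_total = R + L = 22 + j12.21 Ω = 25.16∠29.0° Ω.

Z = 22 + j12.21 Ω = 25.16∠29.0° Ω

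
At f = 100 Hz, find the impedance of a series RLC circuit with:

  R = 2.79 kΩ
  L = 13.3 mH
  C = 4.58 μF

Step 1 — Angular frequency: ω = 2π·f = 2π·100 = 628.3 rad/s.
Step 2 — Component impedances:
  R: Z = R = 2790 Ω
  L: Z = jωL = j·628.3·0.0133 = 0 + j8.357 Ω
  C: Z = 1/(jωC) = -j/(ω·C) = 0 - j347.5 Ω
Step 3 — Series combination: Z_total = R + L + C = 2790 - j339.1 Ω = 2811∠-6.9° Ω.

Z = 2790 - j339.1 Ω = 2811∠-6.9° Ω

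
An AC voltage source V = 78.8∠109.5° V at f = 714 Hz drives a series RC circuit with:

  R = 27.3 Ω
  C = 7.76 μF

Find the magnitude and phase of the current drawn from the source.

Step 1 — Angular frequency: ω = 2π·f = 2π·714 = 4486 rad/s.
Step 2 — Component impedances:
  R: Z = R = 27.3 Ω
  C: Z = 1/(jωC) = -j/(ω·C) = 0 - j28.73 Ω
Step 3 — Series combination: Z_total = R + C = 27.3 - j28.73 Ω = 39.63∠-46.5° Ω.
Step 4 — Source phasor: V = 78.8∠109.5° V = -26.3 + j74.28 V.
Step 5 — Ohm's law: I = V / Z_total = (-26.3 + j74.28) / (27.3 - j28.73) = -1.816 + j0.8101 A.
Step 6 — Convert to polar: |I| = 1.988 A, ∠I = 156.0°.

I = 1.988∠156.0° A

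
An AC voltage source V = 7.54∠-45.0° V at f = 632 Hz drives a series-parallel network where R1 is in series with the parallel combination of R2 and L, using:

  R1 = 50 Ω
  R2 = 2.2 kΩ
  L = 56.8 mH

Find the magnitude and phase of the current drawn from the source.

Step 1 — Angular frequency: ω = 2π·f = 2π·632 = 3971 rad/s.
Step 2 — Component impedances:
  R1: Z = R = 50 Ω
  R2: Z = R = 2200 Ω
  L: Z = jωL = j·3971·0.0568 = 0 + j225.6 Ω
Step 3 — Parallel branch: R2 || L = 1/(1/R2 + 1/L) = 22.88 + j223.2 Ω.
Step 4 — Series with R1: Z_total = R1 + (R2 || L) = 72.88 + j223.2 Ω = 234.8∠71.9° Ω.
Step 5 — Source phasor: V = 7.54∠-45.0° V = 5.332 - j5.332 V.
Step 6 — Ohm's law: I = V / Z_total = (5.332 - j5.332) / (72.88 + j223.2) = -0.01454 - j0.02863 A.
Step 7 — Convert to polar: |I| = 0.03211 A, ∠I = -116.9°.

I = 0.03211∠-116.9° A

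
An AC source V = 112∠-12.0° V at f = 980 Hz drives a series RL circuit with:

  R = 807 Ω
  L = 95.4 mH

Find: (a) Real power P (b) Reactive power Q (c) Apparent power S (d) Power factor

Step 1 — Angular frequency: ω = 2π·f = 2π·980 = 6158 rad/s.
Step 2 — Component impedances:
  R: Z = R = 807 Ω
  L: Z = jωL = j·6158·0.0954 = 0 + j587.4 Ω
Step 3 — Series combination: Z_total = R + L = 807 + j587.4 Ω = 998.2∠36.1° Ω.
Step 4 — Source phasor: V = 112∠-12.0° V = 109.6 - j23.29 V.
Step 5 — Current: I = V / Z = 0.07501 - j0.08345 A = 0.1122∠-48.1° A.
Step 6 — Complex power: S = V·I* = 10.16 + j7.396 VA.
Step 7 — Real power: P = Re(S) = 10.16 W.
Step 8 — Reactive power: Q = Im(S) = 7.396 VAR.
Step 9 — Apparent power: |S| = 12.57 VA.
Step 10 — Power factor: PF = P/|S| = 0.8085 (lagging).

(a) P = 10.16 W  (b) Q = 7.396 VAR  (c) S = 12.57 VA  (d) PF = 0.8085 (lagging)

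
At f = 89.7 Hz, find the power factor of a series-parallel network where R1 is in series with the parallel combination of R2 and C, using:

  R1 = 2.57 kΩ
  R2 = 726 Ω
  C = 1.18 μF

Step 1 — Angular frequency: ω = 2π·f = 2π·89.7 = 563.6 rad/s.
Step 2 — Component impedances:
  R1: Z = R = 2570 Ω
  R2: Z = R = 726 Ω
  C: Z = 1/(jωC) = -j/(ω·C) = 0 - j1504 Ω
Step 3 — Parallel branch: R2 || C = 1/(1/R2 + 1/C) = 588.7 - j284.3 Ω.
Step 4 — Series with R1: Z_total = R1 + (R2 || C) = 3159 - j284.3 Ω = 3172∠-5.1° Ω.
Step 5 — Power factor: PF = cos(φ) = Re(Z)/|Z| = 3158.7/3171.5 = 0.996.
Step 6 — Type: Im(Z) = -284.3 ⇒ leading (phase φ = -5.1°).

PF = 0.996 (leading, φ = -5.1°)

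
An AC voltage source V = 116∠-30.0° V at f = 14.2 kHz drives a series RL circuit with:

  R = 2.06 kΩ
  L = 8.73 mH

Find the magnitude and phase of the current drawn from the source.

Step 1 — Angular frequency: ω = 2π·f = 2π·1.42e+04 = 8.922e+04 rad/s.
Step 2 — Component impedances:
  R: Z = R = 2060 Ω
  L: Z = jωL = j·8.922e+04·0.00873 = 0 + j778.9 Ω
Step 3 — Series combination: Z_total = R + L = 2060 + j778.9 Ω = 2202∠20.7° Ω.
Step 4 — Source phasor: V = 116∠-30.0° V = 100.5 - j58 V.
Step 5 — Ohm's law: I = V / Z_total = (100.5 - j58) / (2060 + j778.9) = 0.03335 - j0.04077 A.
Step 6 — Convert to polar: |I| = 0.05267 A, ∠I = -50.7°.

I = 0.05267∠-50.7° A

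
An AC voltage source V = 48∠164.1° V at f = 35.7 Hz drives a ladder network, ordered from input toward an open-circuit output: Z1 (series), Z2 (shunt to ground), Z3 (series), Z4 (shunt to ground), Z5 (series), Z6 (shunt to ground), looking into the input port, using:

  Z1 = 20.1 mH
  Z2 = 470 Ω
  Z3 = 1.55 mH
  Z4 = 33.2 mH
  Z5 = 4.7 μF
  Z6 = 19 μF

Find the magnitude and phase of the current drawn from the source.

Step 1 — Angular frequency: ω = 2π·f = 2π·35.7 = 224.3 rad/s.
Step 2 — Component impedances:
  Z1: Z = jωL = j·224.3·0.0201 = 0 + j4.509 Ω
  Z2: Z = R = 470 Ω
  Z3: Z = jωL = j·224.3·0.00155 = 0 + j0.3477 Ω
  Z4: Z = jωL = j·224.3·0.0332 = 0 + j7.447 Ω
  Z5: Z = 1/(jωC) = -j/(ω·C) = 0 - j948.5 Ω
  Z6: Z = 1/(jωC) = -j/(ω·C) = 0 - j234.6 Ω
Step 3 — Ladder network (open output): work backward from the far end, alternating series and parallel combinations. Z_in = 0.1308 + j12.35 Ω = 12.35∠89.4° Ω.
Step 4 — Source phasor: V = 48∠164.1° V = -46.16 + j13.15 V.
Step 5 — Ohm's law: I = V / Z_total = (-46.16 + j13.15) / (0.1308 + j12.35) = 1.025 + j3.749 A.
Step 6 — Convert to polar: |I| = 3.887 A, ∠I = 74.7°.

I = 3.887∠74.7° A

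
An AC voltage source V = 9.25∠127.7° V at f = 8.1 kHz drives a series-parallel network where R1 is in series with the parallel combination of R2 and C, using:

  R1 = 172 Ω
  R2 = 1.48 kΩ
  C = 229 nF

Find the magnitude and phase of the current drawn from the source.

Step 1 — Angular frequency: ω = 2π·f = 2π·8100 = 5.089e+04 rad/s.
Step 2 — Component impedances:
  R1: Z = R = 172 Ω
  R2: Z = R = 1480 Ω
  C: Z = 1/(jωC) = -j/(ω·C) = 0 - j85.8 Ω
Step 3 — Parallel branch: R2 || C = 1/(1/R2 + 1/C) = 4.958 - j85.52 Ω.
Step 4 — Series with R1: Z_total = R1 + (R2 || C) = 177 - j85.52 Ω = 196.5∠-25.8° Ω.
Step 5 — Source phasor: V = 9.25∠127.7° V = -5.657 + j7.319 V.
Step 6 — Ohm's law: I = V / Z_total = (-5.657 + j7.319) / (177 - j85.52) = -0.04212 + j0.02101 A.
Step 7 — Convert to polar: |I| = 0.04706 A, ∠I = 153.5°.

I = 0.04706∠153.5° A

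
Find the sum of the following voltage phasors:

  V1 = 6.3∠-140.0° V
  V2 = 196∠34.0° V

Step 1 — Convert each phasor to rectangular form:
  V1 = 6.3·(cos(-140.0°) + j·sin(-140.0°)) = -4.826 - j4.05 V
  V2 = 196·(cos(34.0°) + j·sin(34.0°)) = 162.5 + j109.6 V
Step 2 — Sum components: V_total = 157.7 + j105.6 V.
Step 3 — Convert to polar: |V_total| = 189.7 V, ∠V_total = 33.8°.

V_total = 189.7∠33.8° V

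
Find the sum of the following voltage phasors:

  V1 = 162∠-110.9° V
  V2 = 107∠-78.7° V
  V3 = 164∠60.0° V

Step 1 — Convert each phasor to rectangular form:
  V1 = 162·(cos(-110.9°) + j·sin(-110.9°)) = -57.79 - j151.3 V
  V2 = 107·(cos(-78.7°) + j·sin(-78.7°)) = 20.97 - j104.9 V
  V3 = 164·(cos(60.0°) + j·sin(60.0°)) = 82 + j142 V
Step 2 — Sum components: V_total = 45.17 - j114.2 V.
Step 3 — Convert to polar: |V_total| = 122.8 V, ∠V_total = -68.4°.

V_total = 122.8∠-68.4° V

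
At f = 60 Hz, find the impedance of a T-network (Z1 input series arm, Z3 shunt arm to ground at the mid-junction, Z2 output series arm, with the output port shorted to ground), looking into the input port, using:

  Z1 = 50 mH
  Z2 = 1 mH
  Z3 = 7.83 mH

Step 1 — Angular frequency: ω = 2π·f = 2π·60 = 377 rad/s.
Step 2 — Component impedances:
  Z1: Z = jωL = j·377·0.05 = 0 + j18.85 Ω
  Z2: Z = jωL = j·377·0.001 = 0 + j0.377 Ω
  Z3: Z = jωL = j·377·0.00783 = 0 + j2.952 Ω
Step 3 — With the output port shorted to ground, the output series arm Z2 runs from the junction to ground; the shunt arm Z3 also runs from the junction to ground. They appear in parallel: Z3 || Z2 = 0 + j0.3343 Ω.
Step 4 — Series with input arm Z1: Z_in = Z1 + (Z3 || Z2) = 0 + j19.18 Ω = 19.18∠90.0° Ω.

Z = 0 + j19.18 Ω = 19.18∠90.0° Ω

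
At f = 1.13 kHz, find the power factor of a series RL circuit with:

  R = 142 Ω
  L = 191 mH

Step 1 — Angular frequency: ω = 2π·f = 2π·1130 = 7100 rad/s.
Step 2 — Component impedances:
  R: Z = R = 142 Ω
  L: Z = jωL = j·7100·0.191 = 0 + j1356 Ω
Step 3 — Series combination: Z_total = R + L = 142 + j1356 Ω = 1364∠84.0° Ω.
Step 4 — Power factor: PF = cos(φ) = Re(Z)/|Z| = 142/1364 = 0.1041.
Step 5 — Type: Im(Z) = 1356 ⇒ lagging (phase φ = 84.0°).

PF = 0.1041 (lagging, φ = 84.0°)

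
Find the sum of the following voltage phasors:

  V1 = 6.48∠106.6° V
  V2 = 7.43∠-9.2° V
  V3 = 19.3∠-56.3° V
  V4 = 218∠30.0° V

Step 1 — Convert each phasor to rectangular form:
  V1 = 6.48·(cos(106.6°) + j·sin(106.6°)) = -1.851 + j6.21 V
  V2 = 7.43·(cos(-9.2°) + j·sin(-9.2°)) = 7.334 - j1.188 V
  V3 = 19.3·(cos(-56.3°) + j·sin(-56.3°)) = 10.71 - j16.06 V
  V4 = 218·(cos(30.0°) + j·sin(30.0°)) = 188.8 + j109 V
Step 2 — Sum components: V_total = 205 + j97.97 V.
Step 3 — Convert to polar: |V_total| = 227.2 V, ∠V_total = 25.5°.

V_total = 227.2∠25.5° V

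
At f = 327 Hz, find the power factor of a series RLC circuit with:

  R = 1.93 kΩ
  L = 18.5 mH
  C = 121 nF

Step 1 — Angular frequency: ω = 2π·f = 2π·327 = 2055 rad/s.
Step 2 — Component impedances:
  R: Z = R = 1930 Ω
  L: Z = jωL = j·2055·0.0185 = 0 + j38.01 Ω
  C: Z = 1/(jωC) = -j/(ω·C) = 0 - j4022 Ω
Step 3 — Series combination: Z_total = R + L + C = 1930 - j3984 Ω = 4427∠-64.2° Ω.
Step 4 — Power factor: PF = cos(φ) = Re(Z)/|Z| = 1930/4427.2 = 0.4359.
Step 5 — Type: Im(Z) = -3984 ⇒ leading (phase φ = -64.2°).

PF = 0.4359 (leading, φ = -64.2°)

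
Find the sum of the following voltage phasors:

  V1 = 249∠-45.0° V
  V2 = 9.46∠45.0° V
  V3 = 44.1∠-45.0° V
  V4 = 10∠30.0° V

Step 1 — Convert each phasor to rectangular form:
  V1 = 249·(cos(-45.0°) + j·sin(-45.0°)) = 176.1 - j176.1 V
  V2 = 9.46·(cos(45.0°) + j·sin(45.0°)) = 6.689 + j6.689 V
  V3 = 44.1·(cos(-45.0°) + j·sin(-45.0°)) = 31.18 - j31.18 V
  V4 = 10·(cos(30.0°) + j·sin(30.0°)) = 8.66 + j5 V
Step 2 — Sum components: V_total = 222.6 - j195.6 V.
Step 3 — Convert to polar: |V_total| = 296.3 V, ∠V_total = -41.3°.

V_total = 296.3∠-41.3° V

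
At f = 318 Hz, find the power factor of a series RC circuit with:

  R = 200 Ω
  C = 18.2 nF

Step 1 — Angular frequency: ω = 2π·f = 2π·318 = 1998 rad/s.
Step 2 — Component impedances:
  R: Z = R = 200 Ω
  C: Z = 1/(jωC) = -j/(ω·C) = 0 - j2.75e+04 Ω
Step 3 — Series combination: Z_total = R + C = 200 - j2.75e+04 Ω = 2.75e+04∠-89.6° Ω.
Step 4 — Power factor: PF = cos(φ) = Re(Z)/|Z| = 200/2.75e+04 = 0.007273.
Step 5 — Type: Im(Z) = -2.75e+04 ⇒ leading (phase φ = -89.6°).

PF = 0.007273 (leading, φ = -89.6°)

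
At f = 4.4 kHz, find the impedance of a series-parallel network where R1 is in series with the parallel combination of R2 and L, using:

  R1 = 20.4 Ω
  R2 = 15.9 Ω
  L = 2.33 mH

Step 1 — Angular frequency: ω = 2π·f = 2π·4400 = 2.765e+04 rad/s.
Step 2 — Component impedances:
  R1: Z = R = 20.4 Ω
  R2: Z = R = 15.9 Ω
  L: Z = jωL = j·2.765e+04·0.00233 = 0 + j64.42 Ω
Step 3 — Parallel branch: R2 || L = 1/(1/R2 + 1/L) = 14.99 + j3.699 Ω.
Step 4 — Series with R1: Z_total = R1 + (R2 || L) = 35.39 + j3.699 Ω = 35.58∠6.0° Ω.

Z = 35.39 + j3.699 Ω = 35.58∠6.0° Ω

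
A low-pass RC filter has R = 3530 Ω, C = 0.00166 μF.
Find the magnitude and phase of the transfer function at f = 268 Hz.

Step 1 — Angular frequency: ω = 2π·268 = 1684 rad/s.
Step 2 — Transfer function: H(jω) = 1/(1 + jωRC).
Step 3 — Denominator: 1 + jωRC = 1 + j·1684·3530·1.66e-09 = 1 + j0.009867.
Step 4 — H = 0.9999 - j0.009866.
Step 5 — Magnitude: |H| = 1 (-0.0 dB); phase: φ = -0.6°.

|H| = 1 (-0.0 dB), φ = -0.6°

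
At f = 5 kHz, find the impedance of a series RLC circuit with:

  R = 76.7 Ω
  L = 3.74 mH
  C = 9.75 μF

Step 1 — Angular frequency: ω = 2π·f = 2π·5000 = 3.142e+04 rad/s.
Step 2 — Component impedances:
  R: Z = R = 76.7 Ω
  L: Z = jωL = j·3.142e+04·0.00374 = 0 + j117.5 Ω
  C: Z = 1/(jωC) = -j/(ω·C) = 0 - j3.265 Ω
Step 3 — Series combination: Z_total = R + L + C = 76.7 + j114.2 Ω = 137.6∠56.1° Ω.

Z = 76.7 + j114.2 Ω = 137.6∠56.1° Ω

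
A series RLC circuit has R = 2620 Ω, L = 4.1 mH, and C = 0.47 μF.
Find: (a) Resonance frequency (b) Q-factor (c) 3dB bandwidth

Step 1 — Resonance condition Im(Z)=0 gives ω₀ = 1/√(LC).
Step 2 — ω₀ = 1/√(0.0041·4.7e-07) = 2.278e+04 rad/s.
Step 3 — f₀ = ω₀/(2π) = 3626 Hz.
Step 4 — Series Q: Q = ω₀L/R = 2.278e+04·0.0041/2620 = 0.03565.
Step 5 — 3dB bandwidth: Δω = ω₀/Q = 6.39e+05 rad/s; BW = Δω/(2π) = 1.017e+05 Hz.

(a) f₀ = 3626 Hz  (b) Q = 0.03565  (c) BW = 1.017e+05 Hz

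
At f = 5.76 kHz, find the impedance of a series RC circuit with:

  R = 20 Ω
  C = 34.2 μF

Step 1 — Angular frequency: ω = 2π·f = 2π·5760 = 3.619e+04 rad/s.
Step 2 — Component impedances:
  R: Z = R = 20 Ω
  C: Z = 1/(jωC) = -j/(ω·C) = 0 - j0.8079 Ω
Step 3 — Series combination: Z_total = R + C = 20 - j0.8079 Ω = 20.02∠-2.3° Ω.

Z = 20 - j0.8079 Ω = 20.02∠-2.3° Ω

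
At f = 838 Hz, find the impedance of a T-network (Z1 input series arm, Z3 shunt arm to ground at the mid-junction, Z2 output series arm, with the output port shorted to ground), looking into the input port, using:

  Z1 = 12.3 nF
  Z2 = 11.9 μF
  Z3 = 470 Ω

Step 1 — Angular frequency: ω = 2π·f = 2π·838 = 5265 rad/s.
Step 2 — Component impedances:
  Z1: Z = 1/(jωC) = -j/(ω·C) = 0 - j1.544e+04 Ω
  Z2: Z = 1/(jωC) = -j/(ω·C) = 0 - j15.96 Ω
  Z3: Z = R = 470 Ω
Step 3 — With the output port shorted to ground, the output series arm Z2 runs from the junction to ground; the shunt arm Z3 also runs from the junction to ground. They appear in parallel: Z3 || Z2 = 0.5413 - j15.94 Ω.
Step 4 — Series with input arm Z1: Z_in = Z1 + (Z3 || Z2) = 0.5413 - j1.546e+04 Ω = 1.546e+04∠-90.0° Ω.

Z = 0.5413 - j1.546e+04 Ω = 1.546e+04∠-90.0° Ω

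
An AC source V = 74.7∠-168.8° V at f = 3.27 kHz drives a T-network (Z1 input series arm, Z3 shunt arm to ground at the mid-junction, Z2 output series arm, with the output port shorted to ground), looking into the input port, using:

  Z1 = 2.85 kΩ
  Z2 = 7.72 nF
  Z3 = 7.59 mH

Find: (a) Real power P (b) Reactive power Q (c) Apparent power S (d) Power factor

Step 1 — Angular frequency: ω = 2π·f = 2π·3270 = 2.055e+04 rad/s.
Step 2 — Component impedances:
  Z1: Z = R = 2850 Ω
  Z2: Z = 1/(jωC) = -j/(ω·C) = 0 - j6305 Ω
  Z3: Z = jωL = j·2.055e+04·0.00759 = 0 + j155.9 Ω
Step 3 — With the output port shorted to ground, the output series arm Z2 runs from the junction to ground; the shunt arm Z3 also runs from the junction to ground. They appear in parallel: Z3 || Z2 = 0 + j159.9 Ω.
Step 4 — Series with input arm Z1: Z_in = Z1 + (Z3 || Z2) = 2850 + j159.9 Ω = 2854∠3.2° Ω.
Step 5 — Source phasor: V = 74.7∠-168.8° V = -73.28 - j14.51 V.
Step 6 — Current: I = V / Z = -0.02592 - j0.003637 A = 0.02617∠-172.0° A.
Step 7 — Complex power: S = V·I* = 1.952 + j0.1095 VA.
Step 8 — Real power: P = Re(S) = 1.952 W.
Step 9 — Reactive power: Q = Im(S) = 0.1095 VAR.
Step 10 — Apparent power: |S| = 1.955 VA.
Step 11 — Power factor: PF = P/|S| = 0.9984 (lagging).

(a) P = 1.952 W  (b) Q = 0.1095 VAR  (c) S = 1.955 VA  (d) PF = 0.9984 (lagging)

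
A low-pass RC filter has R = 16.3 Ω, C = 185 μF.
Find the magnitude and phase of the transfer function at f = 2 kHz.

Step 1 — Angular frequency: ω = 2π·2000 = 1.257e+04 rad/s.
Step 2 — Transfer function: H(jω) = 1/(1 + jωRC).
Step 3 — Denominator: 1 + jωRC = 1 + j·1.257e+04·16.3·0.000185 = 1 + j37.89.
Step 4 — H = 0.0006959 - j0.02637.
Step 5 — Magnitude: |H| = 0.02638 (-31.6 dB); phase: φ = -88.5°.

|H| = 0.02638 (-31.6 dB), φ = -88.5°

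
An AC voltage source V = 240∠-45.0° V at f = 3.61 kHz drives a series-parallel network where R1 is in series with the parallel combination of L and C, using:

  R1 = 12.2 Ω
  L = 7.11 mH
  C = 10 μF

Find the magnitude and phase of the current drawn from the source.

Step 1 — Angular frequency: ω = 2π·f = 2π·3610 = 2.268e+04 rad/s.
Step 2 — Component impedances:
  R1: Z = R = 12.2 Ω
  L: Z = jωL = j·2.268e+04·0.00711 = 0 + j161.3 Ω
  C: Z = 1/(jωC) = -j/(ω·C) = 0 - j4.409 Ω
Step 3 — Parallel branch: L || C = 1/(1/L + 1/C) = 0 - j4.533 Ω.
Step 4 — Series with R1: Z_total = R1 + (L || C) = 12.2 - j4.533 Ω = 13.01∠-20.4° Ω.
Step 5 — Source phasor: V = 240∠-45.0° V = 169.7 - j169.7 V.
Step 6 — Ohm's law: I = V / Z_total = (169.7 - j169.7) / (12.2 - j4.533) = 16.76 - j7.682 A.
Step 7 — Convert to polar: |I| = 18.44 A, ∠I = -24.6°.

I = 18.44∠-24.6° A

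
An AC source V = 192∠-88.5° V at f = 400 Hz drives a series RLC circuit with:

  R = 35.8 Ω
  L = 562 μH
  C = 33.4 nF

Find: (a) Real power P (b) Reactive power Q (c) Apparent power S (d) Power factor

Step 1 — Angular frequency: ω = 2π·f = 2π·400 = 2513 rad/s.
Step 2 — Component impedances:
  R: Z = R = 35.8 Ω
  L: Z = jωL = j·2513·0.000562 = 0 + j1.412 Ω
  C: Z = 1/(jωC) = -j/(ω·C) = 0 - j1.191e+04 Ω
Step 3 — Series combination: Z_total = R + L + C = 35.8 - j1.191e+04 Ω = 1.191e+04∠-89.8° Ω.
Step 4 — Source phasor: V = 192∠-88.5° V = 5.026 - j191.9 V.
Step 5 — Current: I = V / Z = 0.01611 + j0.0003735 A = 0.01612∠1.3° A.
Step 6 — Complex power: S = V·I* = 0.009302 - j3.095 VA.
Step 7 — Real power: P = Re(S) = 0.009302 W.
Step 8 — Reactive power: Q = Im(S) = -3.095 VAR.
Step 9 — Apparent power: |S| = 3.095 VA.
Step 10 — Power factor: PF = P/|S| = 0.003006 (leading).

(a) P = 0.009302 W  (b) Q = -3.095 VAR  (c) S = 3.095 VA  (d) PF = 0.003006 (leading)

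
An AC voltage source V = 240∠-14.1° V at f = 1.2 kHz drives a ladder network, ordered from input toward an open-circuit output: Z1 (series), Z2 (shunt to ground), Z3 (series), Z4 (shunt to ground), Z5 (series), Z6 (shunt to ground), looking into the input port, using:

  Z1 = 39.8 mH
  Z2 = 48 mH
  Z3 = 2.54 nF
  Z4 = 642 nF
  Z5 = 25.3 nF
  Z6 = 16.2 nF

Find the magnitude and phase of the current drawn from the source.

Step 1 — Angular frequency: ω = 2π·f = 2π·1200 = 7540 rad/s.
Step 2 — Component impedances:
  Z1: Z = jωL = j·7540·0.0398 = 0 + j300.1 Ω
  Z2: Z = jωL = j·7540·0.048 = 0 + j361.9 Ω
  Z3: Z = 1/(jωC) = -j/(ω·C) = 0 - j5.222e+04 Ω
  Z4: Z = 1/(jωC) = -j/(ω·C) = 0 - j206.6 Ω
  Z5: Z = 1/(jωC) = -j/(ω·C) = 0 - j5242 Ω
  Z6: Z = 1/(jωC) = -j/(ω·C) = 0 - j8187 Ω
Step 3 — Ladder network (open output): work backward from the far end, alternating series and parallel combinations. Z_in = 0 + j664.5 Ω = 664.5∠90.0° Ω.
Step 4 — Source phasor: V = 240∠-14.1° V = 232.8 - j58.47 V.
Step 5 — Ohm's law: I = V / Z_total = (232.8 - j58.47) / (0 + j664.5) = -0.08799 - j0.3503 A.
Step 6 — Convert to polar: |I| = 0.3612 A, ∠I = -104.1°.

I = 0.3612∠-104.1° A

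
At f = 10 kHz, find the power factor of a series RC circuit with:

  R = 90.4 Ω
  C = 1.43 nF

Step 1 — Angular frequency: ω = 2π·f = 2π·1e+04 = 6.283e+04 rad/s.
Step 2 — Component impedances:
  R: Z = R = 90.4 Ω
  C: Z = 1/(jωC) = -j/(ω·C) = 0 - j1.113e+04 Ω
Step 3 — Series combination: Z_total = R + C = 90.4 - j1.113e+04 Ω = 1.113e+04∠-89.5° Ω.
Step 4 — Power factor: PF = cos(φ) = Re(Z)/|Z| = 90.4/1.113e+04 = 0.008122.
Step 5 — Type: Im(Z) = -1.113e+04 ⇒ leading (phase φ = -89.5°).

PF = 0.008122 (leading, φ = -89.5°)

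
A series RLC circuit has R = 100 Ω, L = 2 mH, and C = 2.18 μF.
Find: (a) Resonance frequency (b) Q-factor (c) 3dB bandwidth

Step 1 — Resonance: ω₀ = 1/√(LC) = 1/√(0.002·2.18e-06) = 1.514e+04 rad/s.
Step 2 — f₀ = ω₀/(2π) = 2410 Hz.
Step 3 — Series Q: Q = ω₀L/R = 1.514e+04·0.002/100 = 0.3029.
Step 4 — Bandwidth: Δω = ω₀/Q = 5e+04 rad/s; BW = Δω/(2π) = 7958 Hz.

(a) f₀ = 2410 Hz  (b) Q = 0.3029  (c) BW = 7958 Hz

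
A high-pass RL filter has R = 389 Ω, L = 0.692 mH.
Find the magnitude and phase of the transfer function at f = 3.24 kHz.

Step 1 — Angular frequency: ω = 2π·3240 = 2.036e+04 rad/s.
Step 2 — Transfer function: H(jω) = jωL/(R + jωL).
Step 3 — Numerator jωL = j·14.09; denominator R + jωL = 389 + j14.09.
Step 4 — H = 0.00131 + j0.03617.
Step 5 — Magnitude: |H| = 0.03619 (-28.8 dB); phase: φ = 87.9°.

|H| = 0.03619 (-28.8 dB), φ = 87.9°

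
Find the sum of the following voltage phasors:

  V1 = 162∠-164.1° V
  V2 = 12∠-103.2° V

Step 1 — Convert each phasor to rectangular form:
  V1 = 162·(cos(-164.1°) + j·sin(-164.1°)) = -155.8 - j44.38 V
  V2 = 12·(cos(-103.2°) + j·sin(-103.2°)) = -2.74 - j11.68 V
Step 2 — Sum components: V_total = -158.5 - j56.06 V.
Step 3 — Convert to polar: |V_total| = 168.2 V, ∠V_total = -160.5°.

V_total = 168.2∠-160.5° V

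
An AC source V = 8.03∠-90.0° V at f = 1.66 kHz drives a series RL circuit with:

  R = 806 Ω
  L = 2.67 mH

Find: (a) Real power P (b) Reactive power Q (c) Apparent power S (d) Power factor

Step 1 — Angular frequency: ω = 2π·f = 2π·1660 = 1.043e+04 rad/s.
Step 2 — Component impedances:
  R: Z = R = 806 Ω
  L: Z = jωL = j·1.043e+04·0.00267 = 0 + j27.85 Ω
Step 3 — Series combination: Z_total = R + L = 806 + j27.85 Ω = 806.5∠2.0° Ω.
Step 4 — Source phasor: V = 8.03∠-90.0° V = 0 - j8.03 V.
Step 5 — Current: I = V / Z = -0.0003438 - j0.009951 A = 0.009957∠-92.0° A.
Step 6 — Complex power: S = V·I* = 0.07991 + j0.002761 VA.
Step 7 — Real power: P = Re(S) = 0.07991 W.
Step 8 — Reactive power: Q = Im(S) = 0.002761 VAR.
Step 9 — Apparent power: |S| = 0.07995 VA.
Step 10 — Power factor: PF = P/|S| = 0.9994 (lagging).

(a) P = 0.07991 W  (b) Q = 0.002761 VAR  (c) S = 0.07995 VA  (d) PF = 0.9994 (lagging)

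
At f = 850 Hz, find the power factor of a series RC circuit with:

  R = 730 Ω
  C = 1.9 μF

Step 1 — Angular frequency: ω = 2π·f = 2π·850 = 5341 rad/s.
Step 2 — Component impedances:
  R: Z = R = 730 Ω
  C: Z = 1/(jωC) = -j/(ω·C) = 0 - j98.55 Ω
Step 3 — Series combination: Z_total = R + C = 730 - j98.55 Ω = 736.6∠-7.7° Ω.
Step 4 — Power factor: PF = cos(φ) = Re(Z)/|Z| = 730/736.6 = 0.991.
Step 5 — Type: Im(Z) = -98.55 ⇒ leading (phase φ = -7.7°).

PF = 0.991 (leading, φ = -7.7°)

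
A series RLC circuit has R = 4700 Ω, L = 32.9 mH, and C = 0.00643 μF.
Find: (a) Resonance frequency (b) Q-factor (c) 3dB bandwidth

Step 1 — Resonance: ω₀ = 1/√(LC) = 1/√(0.0329·6.43e-09) = 6.875e+04 rad/s.
Step 2 — f₀ = ω₀/(2π) = 1.094e+04 Hz.
Step 3 — Series Q: Q = ω₀L/R = 6.875e+04·0.0329/4700 = 0.4813.
Step 4 — Bandwidth: Δω = ω₀/Q = 1.429e+05 rad/s; BW = Δω/(2π) = 2.274e+04 Hz.

(a) f₀ = 1.094e+04 Hz  (b) Q = 0.4813  (c) BW = 2.274e+04 Hz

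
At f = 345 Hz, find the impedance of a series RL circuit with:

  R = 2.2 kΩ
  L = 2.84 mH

Step 1 — Angular frequency: ω = 2π·f = 2π·345 = 2168 rad/s.
Step 2 — Component impedances:
  R: Z = R = 2200 Ω
  L: Z = jωL = j·2168·0.00284 = 0 + j6.156 Ω
Step 3 — Series combination: Z_total = R + L = 2200 + j6.156 Ω = 2200∠0.2° Ω.

Z = 2200 + j6.156 Ω = 2200∠0.2° Ω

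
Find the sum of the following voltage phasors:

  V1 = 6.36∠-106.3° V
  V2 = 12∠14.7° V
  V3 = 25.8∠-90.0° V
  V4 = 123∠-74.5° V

Step 1 — Convert each phasor to rectangular form:
  V1 = 6.36·(cos(-106.3°) + j·sin(-106.3°)) = -1.785 - j6.104 V
  V2 = 12·(cos(14.7°) + j·sin(14.7°)) = 11.61 + j3.045 V
  V3 = 25.8·(cos(-90.0°) + j·sin(-90.0°)) = 0 - j25.8 V
  V4 = 123·(cos(-74.5°) + j·sin(-74.5°)) = 32.87 - j118.5 V
Step 2 — Sum components: V_total = 42.69 - j147.4 V.
Step 3 — Convert to polar: |V_total| = 153.4 V, ∠V_total = -73.8°.

V_total = 153.4∠-73.8° V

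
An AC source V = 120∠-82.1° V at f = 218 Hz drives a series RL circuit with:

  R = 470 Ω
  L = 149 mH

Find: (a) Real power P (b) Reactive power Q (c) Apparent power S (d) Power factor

Step 1 — Angular frequency: ω = 2π·f = 2π·218 = 1370 rad/s.
Step 2 — Component impedances:
  R: Z = R = 470 Ω
  L: Z = jωL = j·1370·0.149 = 0 + j204.1 Ω
Step 3 — Series combination: Z_total = R + L = 470 + j204.1 Ω = 512.4∠23.5° Ω.
Step 4 — Source phasor: V = 120∠-82.1° V = 16.49 - j118.9 V.
Step 5 — Current: I = V / Z = -0.06287 - j0.2256 A = 0.2342∠-105.6° A.
Step 6 — Complex power: S = V·I* = 25.78 + j11.19 VA.
Step 7 — Real power: P = Re(S) = 25.78 W.
Step 8 — Reactive power: Q = Im(S) = 11.19 VAR.
Step 9 — Apparent power: |S| = 28.1 VA.
Step 10 — Power factor: PF = P/|S| = 0.9173 (lagging).

(a) P = 25.78 W  (b) Q = 11.19 VAR  (c) S = 28.1 VA  (d) PF = 0.9173 (lagging)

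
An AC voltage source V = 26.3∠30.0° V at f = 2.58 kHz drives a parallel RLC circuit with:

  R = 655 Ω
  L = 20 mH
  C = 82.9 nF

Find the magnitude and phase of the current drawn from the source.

Step 1 — Angular frequency: ω = 2π·f = 2π·2580 = 1.621e+04 rad/s.
Step 2 — Component impedances:
  R: Z = R = 655 Ω
  L: Z = jωL = j·1.621e+04·0.02 = 0 + j324.2 Ω
  C: Z = 1/(jωC) = -j/(ω·C) = 0 - j744.1 Ω
Step 3 — Parallel combination: 1/Z_total = 1/R + 1/L + 1/C; Z_total = 284.8 + j324.7 Ω = 431.9∠48.7° Ω.
Step 4 — Source phasor: V = 26.3∠30.0° V = 22.78 + j13.15 V.
Step 5 — Ohm's law: I = V / Z_total = (22.78 + j13.15) / (284.8 + j324.7) = 0.05766 - j0.01957 A.
Step 6 — Convert to polar: |I| = 0.06089 A, ∠I = -18.7°.

I = 0.06089∠-18.7° A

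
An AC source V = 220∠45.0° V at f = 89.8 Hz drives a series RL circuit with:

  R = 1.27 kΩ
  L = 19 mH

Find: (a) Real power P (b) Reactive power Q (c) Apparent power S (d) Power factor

Step 1 — Angular frequency: ω = 2π·f = 2π·89.8 = 564.2 rad/s.
Step 2 — Component impedances:
  R: Z = R = 1270 Ω
  L: Z = jωL = j·564.2·0.019 = 0 + j10.72 Ω
Step 3 — Series combination: Z_total = R + L = 1270 + j10.72 Ω = 1270∠0.5° Ω.
Step 4 — Source phasor: V = 220∠45.0° V = 155.6 + j155.6 V.
Step 5 — Current: I = V / Z = 0.1235 + j0.1214 A = 0.1732∠44.5° A.
Step 6 — Complex power: S = V·I* = 38.11 + j0.3217 VA.
Step 7 — Real power: P = Re(S) = 38.11 W.
Step 8 — Reactive power: Q = Im(S) = 0.3217 VAR.
Step 9 — Apparent power: |S| = 38.11 VA.
Step 10 — Power factor: PF = P/|S| = 1 (lagging).

(a) P = 38.11 W  (b) Q = 0.3217 VAR  (c) S = 38.11 VA  (d) PF = 1 (lagging)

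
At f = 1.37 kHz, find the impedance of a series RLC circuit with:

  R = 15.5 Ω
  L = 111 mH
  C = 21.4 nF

Step 1 — Angular frequency: ω = 2π·f = 2π·1370 = 8608 rad/s.
Step 2 — Component impedances:
  R: Z = R = 15.5 Ω
  L: Z = jωL = j·8608·0.111 = 0 + j955.5 Ω
  C: Z = 1/(jωC) = -j/(ω·C) = 0 - j5429 Ω
Step 3 — Series combination: Z_total = R + L + C = 15.5 - j4473 Ω = 4473∠-89.8° Ω.

Z = 15.5 - j4473 Ω = 4473∠-89.8° Ω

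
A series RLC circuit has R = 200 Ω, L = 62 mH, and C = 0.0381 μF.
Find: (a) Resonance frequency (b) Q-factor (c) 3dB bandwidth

Step 1 — Resonance: ω₀ = 1/√(LC) = 1/√(0.062·3.81e-08) = 2.058e+04 rad/s.
Step 2 — f₀ = ω₀/(2π) = 3275 Hz.
Step 3 — Series Q: Q = ω₀L/R = 2.058e+04·0.062/200 = 6.378.
Step 4 — Bandwidth: Δω = ω₀/Q = 3226 rad/s; BW = Δω/(2π) = 513.4 Hz.

(a) f₀ = 3275 Hz  (b) Q = 6.378  (c) BW = 513.4 Hz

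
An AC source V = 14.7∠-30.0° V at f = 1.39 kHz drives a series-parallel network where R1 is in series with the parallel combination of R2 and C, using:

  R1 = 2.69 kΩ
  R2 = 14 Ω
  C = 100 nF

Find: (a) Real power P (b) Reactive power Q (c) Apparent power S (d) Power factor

Step 1 — Angular frequency: ω = 2π·f = 2π·1390 = 8734 rad/s.
Step 2 — Component impedances:
  R1: Z = R = 2690 Ω
  R2: Z = R = 14 Ω
  C: Z = 1/(jωC) = -j/(ω·C) = 0 - j1145 Ω
Step 3 — Parallel branch: R2 || C = 1/(1/R2 + 1/C) = 14 - j0.1712 Ω.
Step 4 — Series with R1: Z_total = R1 + (R2 || C) = 2704 - j0.1712 Ω = 2704∠-0.0° Ω.
Step 5 — Source phasor: V = 14.7∠-30.0° V = 12.73 - j7.35 V.
Step 6 — Current: I = V / Z = 0.004708 - j0.002718 A = 0.005436∠-30.0° A.
Step 7 — Complex power: S = V·I* = 0.07992 - j5.058e-06 VA.
Step 8 — Real power: P = Re(S) = 0.07992 W.
Step 9 — Reactive power: Q = Im(S) = -5.058e-06 VAR.
Step 10 — Apparent power: |S| = 0.07992 VA.
Step 11 — Power factor: PF = P/|S| = 1 (leading).

(a) P = 0.07992 W  (b) Q = -5.058e-06 VAR  (c) S = 0.07992 VA  (d) PF = 1 (leading)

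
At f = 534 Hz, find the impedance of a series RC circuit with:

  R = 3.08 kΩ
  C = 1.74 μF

Step 1 — Angular frequency: ω = 2π·f = 2π·534 = 3355 rad/s.
Step 2 — Component impedances:
  R: Z = R = 3080 Ω
  C: Z = 1/(jωC) = -j/(ω·C) = 0 - j171.3 Ω
Step 3 — Series combination: Z_total = R + C = 3080 - j171.3 Ω = 3085∠-3.2° Ω.

Z = 3080 - j171.3 Ω = 3085∠-3.2° Ω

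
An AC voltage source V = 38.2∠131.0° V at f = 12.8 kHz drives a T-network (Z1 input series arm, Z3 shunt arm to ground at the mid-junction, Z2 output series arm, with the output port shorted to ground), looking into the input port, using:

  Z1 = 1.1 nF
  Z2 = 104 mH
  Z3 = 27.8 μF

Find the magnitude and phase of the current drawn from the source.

Step 1 — Angular frequency: ω = 2π·f = 2π·1.28e+04 = 8.042e+04 rad/s.
Step 2 — Component impedances:
  Z1: Z = 1/(jωC) = -j/(ω·C) = 0 - j1.13e+04 Ω
  Z2: Z = jωL = j·8.042e+04·0.104 = 0 + j8364 Ω
  Z3: Z = 1/(jωC) = -j/(ω·C) = 0 - j0.4473 Ω
Step 3 — With the output port shorted to ground, the output series arm Z2 runs from the junction to ground; the shunt arm Z3 also runs from the junction to ground. They appear in parallel: Z3 || Z2 = 0 - j0.4473 Ω.
Step 4 — Series with input arm Z1: Z_in = Z1 + (Z3 || Z2) = 0 - j1.13e+04 Ω = 1.13e+04∠-90.0° Ω.
Step 5 — Source phasor: V = 38.2∠131.0° V = -25.06 + j28.83 V.
Step 6 — Ohm's law: I = V / Z_total = (-25.06 + j28.83) / (0 - j1.13e+04) = -0.00255 - j0.002217 A.
Step 7 — Convert to polar: |I| = 0.003379 A, ∠I = -139.0°.

I = 0.003379∠-139.0° A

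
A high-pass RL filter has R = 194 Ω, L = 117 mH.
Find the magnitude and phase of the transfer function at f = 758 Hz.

Step 1 — Angular frequency: ω = 2π·758 = 4763 rad/s.
Step 2 — Transfer function: H(jω) = jωL/(R + jωL).
Step 3 — Numerator jωL = j·557.2; denominator R + jωL = 194 + j557.2.
Step 4 — H = 0.8919 + j0.3105.
Step 5 — Magnitude: |H| = 0.9444 (-0.5 dB); phase: φ = 19.2°.

|H| = 0.9444 (-0.5 dB), φ = 19.2°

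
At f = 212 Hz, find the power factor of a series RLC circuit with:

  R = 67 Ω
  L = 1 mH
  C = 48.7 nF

Step 1 — Angular frequency: ω = 2π·f = 2π·212 = 1332 rad/s.
Step 2 — Component impedances:
  R: Z = R = 67 Ω
  L: Z = jωL = j·1332·0.001 = 0 + j1.332 Ω
  C: Z = 1/(jωC) = -j/(ω·C) = 0 - j1.542e+04 Ω
Step 3 — Series combination: Z_total = R + L + C = 67 - j1.541e+04 Ω = 1.541e+04∠-89.8° Ω.
Step 4 — Power factor: PF = cos(φ) = Re(Z)/|Z| = 67/15414 = 0.004347.
Step 5 — Type: Im(Z) = -1.541e+04 ⇒ leading (phase φ = -89.8°).

PF = 0.004347 (leading, φ = -89.8°)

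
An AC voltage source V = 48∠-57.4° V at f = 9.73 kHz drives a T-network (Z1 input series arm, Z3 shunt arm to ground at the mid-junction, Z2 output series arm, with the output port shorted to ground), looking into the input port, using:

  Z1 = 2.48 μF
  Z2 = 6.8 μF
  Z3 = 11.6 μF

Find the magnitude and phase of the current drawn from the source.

Step 1 — Angular frequency: ω = 2π·f = 2π·9730 = 6.114e+04 rad/s.
Step 2 — Component impedances:
  Z1: Z = 1/(jωC) = -j/(ω·C) = 0 - j6.596 Ω
  Z2: Z = 1/(jωC) = -j/(ω·C) = 0 - j2.405 Ω
  Z3: Z = 1/(jωC) = -j/(ω·C) = 0 - j1.41 Ω
Step 3 — With the output port shorted to ground, the output series arm Z2 runs from the junction to ground; the shunt arm Z3 also runs from the junction to ground. They appear in parallel: Z3 || Z2 = 0 - j0.889 Ω.
Step 4 — Series with input arm Z1: Z_in = Z1 + (Z3 || Z2) = 0 - j7.485 Ω = 7.485∠-90.0° Ω.
Step 5 — Source phasor: V = 48∠-57.4° V = 25.86 - j40.44 V.
Step 6 — Ohm's law: I = V / Z_total = (25.86 - j40.44) / (0 - j7.485) = 5.403 + j3.455 A.
Step 7 — Convert to polar: |I| = 6.413 A, ∠I = 32.6°.

I = 6.413∠32.6° A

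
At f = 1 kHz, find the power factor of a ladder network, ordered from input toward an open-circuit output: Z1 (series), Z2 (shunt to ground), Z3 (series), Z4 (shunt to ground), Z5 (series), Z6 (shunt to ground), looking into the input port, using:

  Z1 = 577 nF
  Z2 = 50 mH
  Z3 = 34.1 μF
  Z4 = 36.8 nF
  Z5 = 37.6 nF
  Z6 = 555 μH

Step 1 — Angular frequency: ω = 2π·f = 2π·1000 = 6283 rad/s.
Step 2 — Component impedances:
  Z1: Z = 1/(jωC) = -j/(ω·C) = 0 - j275.8 Ω
  Z2: Z = jωL = j·6283·0.05 = 0 + j314.2 Ω
  Z3: Z = 1/(jωC) = -j/(ω·C) = 0 - j4.667 Ω
  Z4: Z = 1/(jωC) = -j/(ω·C) = 0 - j4325 Ω
  Z5: Z = 1/(jωC) = -j/(ω·C) = 0 - j4233 Ω
  Z6: Z = jωL = j·6283·0.000555 = 0 + j3.487 Ω
Step 3 — Ladder network (open output): work backward from the far end, alternating series and parallel combinations. Z_in = 0 + j92.3 Ω = 92.3∠90.0° Ω.
Step 4 — Power factor: PF = cos(φ) = Re(Z)/|Z| = 0/92.3 = 0.
Step 5 — Type: Im(Z) = 92.3 ⇒ lagging (phase φ = 90.0°).

PF = 0 (lagging, φ = 90.0°)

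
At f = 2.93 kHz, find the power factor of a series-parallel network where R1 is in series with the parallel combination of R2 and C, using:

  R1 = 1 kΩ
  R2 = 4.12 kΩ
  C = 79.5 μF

Step 1 — Angular frequency: ω = 2π·f = 2π·2930 = 1.841e+04 rad/s.
Step 2 — Component impedances:
  R1: Z = R = 1000 Ω
  R2: Z = R = 4120 Ω
  C: Z = 1/(jωC) = -j/(ω·C) = 0 - j0.6833 Ω
Step 3 — Parallel branch: R2 || C = 1/(1/R2 + 1/C) = 0.0001133 - j0.6833 Ω.
Step 4 — Series with R1: Z_total = R1 + (R2 || C) = 1000 - j0.6833 Ω = 1000∠-0.0° Ω.
Step 5 — Power factor: PF = cos(φ) = Re(Z)/|Z| = 1000/1000 = 1.
Step 6 — Type: Im(Z) = -0.6833 ⇒ leading (phase φ = -0.0°).

PF = 1 (leading, φ = -0.0°)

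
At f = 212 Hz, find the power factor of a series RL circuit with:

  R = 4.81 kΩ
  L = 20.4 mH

Step 1 — Angular frequency: ω = 2π·f = 2π·212 = 1332 rad/s.
Step 2 — Component impedances:
  R: Z = R = 4810 Ω
  L: Z = jωL = j·1332·0.0204 = 0 + j27.17 Ω
Step 3 — Series combination: Z_total = R + L = 4810 + j27.17 Ω = 4810∠0.3° Ω.
Step 4 — Power factor: PF = cos(φ) = Re(Z)/|Z| = 4810/4810 = 1.
Step 5 — Type: Im(Z) = 27.17 ⇒ lagging (phase φ = 0.3°).

PF = 1 (lagging, φ = 0.3°)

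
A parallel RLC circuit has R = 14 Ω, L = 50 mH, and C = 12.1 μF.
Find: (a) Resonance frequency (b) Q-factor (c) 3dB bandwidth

Step 1 — Resonance: ω₀ = 1/√(LC) = 1/√(0.05·1.21e-05) = 1286 rad/s.
Step 2 — f₀ = ω₀/(2π) = 204.6 Hz.
Step 3 — Parallel Q: Q = R/(ω₀L) = 14/(1286·0.05) = 0.2178.
Step 4 — Bandwidth: Δω = ω₀/Q = 5903 rad/s; BW = Δω/(2π) = 939.5 Hz.

(a) f₀ = 204.6 Hz  (b) Q = 0.2178  (c) BW = 939.5 Hz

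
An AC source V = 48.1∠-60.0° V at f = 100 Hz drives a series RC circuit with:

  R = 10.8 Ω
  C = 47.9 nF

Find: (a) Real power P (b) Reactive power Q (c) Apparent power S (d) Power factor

Step 1 — Angular frequency: ω = 2π·f = 2π·100 = 628.3 rad/s.
Step 2 — Component impedances:
  R: Z = R = 10.8 Ω
  C: Z = 1/(jωC) = -j/(ω·C) = 0 - j3.323e+04 Ω
Step 3 — Series combination: Z_total = R + C = 10.8 - j3.323e+04 Ω = 3.323e+04∠-90.0° Ω.
Step 4 — Source phasor: V = 48.1∠-60.0° V = 24.05 - j41.66 V.
Step 5 — Current: I = V / Z = 0.001254 + j0.0007234 A = 0.001448∠30.0° A.
Step 6 — Complex power: S = V·I* = 2.263e-05 - j0.06963 VA.
Step 7 — Real power: P = Re(S) = 2.263e-05 W.
Step 8 — Reactive power: Q = Im(S) = -0.06963 VAR.
Step 9 — Apparent power: |S| = 0.06963 VA.
Step 10 — Power factor: PF = P/|S| = 0.000325 (leading).

(a) P = 2.263e-05 W  (b) Q = -0.06963 VAR  (c) S = 0.06963 VA  (d) PF = 0.000325 (leading)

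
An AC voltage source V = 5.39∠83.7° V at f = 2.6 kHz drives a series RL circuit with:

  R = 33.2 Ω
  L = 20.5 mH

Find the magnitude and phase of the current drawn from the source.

Step 1 — Angular frequency: ω = 2π·f = 2π·2600 = 1.634e+04 rad/s.
Step 2 — Component impedances:
  R: Z = R = 33.2 Ω
  L: Z = jωL = j·1.634e+04·0.0205 = 0 + j334.9 Ω
Step 3 — Series combination: Z_total = R + L = 33.2 + j334.9 Ω = 336.5∠84.3° Ω.
Step 4 — Source phasor: V = 5.39∠83.7° V = 0.5915 + j5.357 V.
Step 5 — Ohm's law: I = V / Z_total = (0.5915 + j5.357) / (33.2 + j334.9) = 0.01602 - j0.0001785 A.
Step 6 — Convert to polar: |I| = 0.01602 A, ∠I = -0.6°.

I = 0.01602∠-0.6° A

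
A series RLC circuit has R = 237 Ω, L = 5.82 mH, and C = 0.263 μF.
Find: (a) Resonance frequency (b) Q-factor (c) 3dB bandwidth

Step 1 — Resonance: ω₀ = 1/√(LC) = 1/√(0.00582·2.63e-07) = 2.556e+04 rad/s.
Step 2 — f₀ = ω₀/(2π) = 4068 Hz.
Step 3 — Series Q: Q = ω₀L/R = 2.556e+04·0.00582/237 = 0.6277.
Step 4 — Bandwidth: Δω = ω₀/Q = 4.072e+04 rad/s; BW = Δω/(2π) = 6481 Hz.

(a) f₀ = 4068 Hz  (b) Q = 0.6277  (c) BW = 6481 Hz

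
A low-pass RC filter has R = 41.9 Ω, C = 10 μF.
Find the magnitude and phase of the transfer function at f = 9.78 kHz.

Step 1 — Angular frequency: ω = 2π·9780 = 6.145e+04 rad/s.
Step 2 — Transfer function: H(jω) = 1/(1 + jωRC).
Step 3 — Denominator: 1 + jωRC = 1 + j·6.145e+04·41.9·1e-05 = 1 + j25.75.
Step 4 — H = 0.001506 - j0.03878.
Step 5 — Magnitude: |H| = 0.03881 (-28.2 dB); phase: φ = -87.8°.

|H| = 0.03881 (-28.2 dB), φ = -87.8°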